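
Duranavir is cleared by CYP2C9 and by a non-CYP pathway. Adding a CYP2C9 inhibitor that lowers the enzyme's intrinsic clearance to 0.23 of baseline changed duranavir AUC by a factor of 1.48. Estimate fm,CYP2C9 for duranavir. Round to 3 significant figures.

0.421

Let x = fm,CYP2C9. Because AUC ∝ 1/CL, relative clearance fell to 1/1.48 = 0.6757.
Only the CYP2C9 route changed, so 0.6757 = x·0.23 + (1 − x), giving x = 0.421.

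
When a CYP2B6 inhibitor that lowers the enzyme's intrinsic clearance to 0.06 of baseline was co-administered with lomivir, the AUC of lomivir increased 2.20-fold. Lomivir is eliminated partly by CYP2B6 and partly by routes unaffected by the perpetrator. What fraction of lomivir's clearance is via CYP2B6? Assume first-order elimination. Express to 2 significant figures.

CL'/CL = 1 / 2.20 = 0.4545
0.06·fm + (1 − fm) = 0.4545
fm = (0.4545 − 1) / (0.06 − 1) = 0.58

0.58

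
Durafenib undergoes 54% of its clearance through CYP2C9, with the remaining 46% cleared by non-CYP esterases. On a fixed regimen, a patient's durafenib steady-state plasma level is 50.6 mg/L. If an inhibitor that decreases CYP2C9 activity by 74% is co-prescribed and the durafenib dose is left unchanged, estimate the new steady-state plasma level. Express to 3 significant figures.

The CYP2C9 pathway (54% of clearance) is reduced to 0.26× activity: 0.54 × 0.26 = 0.1404.
The remaining 46% of clearance is unaffected.
Relative clearance = 0.1404 + 0.46 = 0.6004.
Steady-state plasma level ∝ 1/CL, so new value = 50.6 / 0.6004 = 84.3 mg/L.

84.3 mg/L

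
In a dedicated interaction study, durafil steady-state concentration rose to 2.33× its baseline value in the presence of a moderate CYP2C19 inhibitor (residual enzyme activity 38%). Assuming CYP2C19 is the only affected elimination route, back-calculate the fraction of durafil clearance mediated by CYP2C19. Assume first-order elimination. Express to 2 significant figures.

Let fm be the CYP2C19 fraction. New clearance relative to baseline = fm × 0.38 + (1 − fm).
Steady-state concentration ratio = 1 / (new CL fraction), so new CL fraction = 1 / 2.33 = 0.4292.
fm × 0.38 + 1 − fm = 0.4292  ⇒  fm × (0.38 − 1) = −0.5708  ⇒  fm = 0.92.

0.92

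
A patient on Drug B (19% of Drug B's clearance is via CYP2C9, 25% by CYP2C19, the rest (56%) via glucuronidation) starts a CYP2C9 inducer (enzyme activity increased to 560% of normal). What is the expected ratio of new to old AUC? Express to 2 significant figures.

CYP2C9: 0.19 × 5.6 = 1.064
CYP2C19: 0.25 (unchanged)
Other: 0.56 (unchanged)
Relative clearance = 1.064 + 0.25 + 0.56 = 1.874.
AUC is inversely proportional to clearance, so the fold-change is 1 / 1.874 = 0.53.

0.53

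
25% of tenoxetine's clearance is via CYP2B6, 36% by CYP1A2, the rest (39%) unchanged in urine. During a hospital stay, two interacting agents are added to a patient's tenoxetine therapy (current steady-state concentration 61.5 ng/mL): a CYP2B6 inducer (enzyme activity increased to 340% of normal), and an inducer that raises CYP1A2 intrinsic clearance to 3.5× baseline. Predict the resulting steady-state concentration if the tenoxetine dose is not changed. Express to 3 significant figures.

The CYP2B6 pathway (25% of clearance) is boosted to 3.4× activity: 0.25 × 3.4 = 0.85.
The CYP1A2 pathway (36% of clearance) is boosted to 3.5× activity: 0.36 × 3.5 = 1.26.
Non-CYP routes (39%) are unchanged.
CL_new/CL_old = 0.85 + 1.26 + 0.39 = 2.5.
Steady-state concentration ∝ 1/CL: new value = 61.5 / 2.5 = 24.6 ng/mL.

24.6 ng/mL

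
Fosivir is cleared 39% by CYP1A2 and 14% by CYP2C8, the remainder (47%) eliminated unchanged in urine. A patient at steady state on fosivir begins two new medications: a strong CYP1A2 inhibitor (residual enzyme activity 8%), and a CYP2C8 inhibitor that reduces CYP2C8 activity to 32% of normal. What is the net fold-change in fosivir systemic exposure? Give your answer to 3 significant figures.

1.83

CYP1A2: 0.39 × 0.08 = 0.0312
CYP2C8: 0.14 × 0.32 = 0.0448
Other: 0.47 (unchanged)
New clearance relative to baseline: 0.0312 + 0.0448 + 0.47 = 0.546.
Systemic exposure ∝ 1/CL: fold-change = 1 / 0.546 = 1.83.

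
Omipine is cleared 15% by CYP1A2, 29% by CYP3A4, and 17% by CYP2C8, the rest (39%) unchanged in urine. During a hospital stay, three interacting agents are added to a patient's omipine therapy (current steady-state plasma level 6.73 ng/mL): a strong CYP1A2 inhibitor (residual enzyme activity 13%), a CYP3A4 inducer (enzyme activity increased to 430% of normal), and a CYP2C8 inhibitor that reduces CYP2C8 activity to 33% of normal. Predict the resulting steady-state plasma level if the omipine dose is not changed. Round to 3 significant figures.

3.93 ng/mL

CYP1A2: 0.15 × 0.13 = 0.0195
CYP3A4: 0.29 × 4.3 = 1.247
CYP2C8: 0.17 × 0.33 = 0.0561
Other: 0.39 (unchanged)
New clearance relative to baseline: 0.0195 + 1.247 + 0.0561 + 0.39 = 1.7126.
Dividing the baseline by the relative clearance: 6.73 / 1.7126 = 3.93 ng/mL.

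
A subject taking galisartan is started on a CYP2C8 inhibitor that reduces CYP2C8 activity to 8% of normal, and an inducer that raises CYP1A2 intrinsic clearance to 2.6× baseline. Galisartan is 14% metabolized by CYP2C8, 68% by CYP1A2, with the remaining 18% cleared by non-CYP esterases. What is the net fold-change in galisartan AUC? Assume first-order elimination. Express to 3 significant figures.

0.510

The CYP2C8 pathway (14% of clearance) falls to 0.08× activity: 0.14 × 0.08 = 0.0112.
The CYP1A2 pathway (68% of clearance) is boosted to 2.6× activity: 0.68 × 2.6 = 1.768.
The remaining 18% of clearance is unaffected.
CL_new/CL_old = 0.0112 + 1.768 + 0.18 = 1.9592.
AUC ∝ 1/CL: fold-change = 1 / 1.9592 = 0.510.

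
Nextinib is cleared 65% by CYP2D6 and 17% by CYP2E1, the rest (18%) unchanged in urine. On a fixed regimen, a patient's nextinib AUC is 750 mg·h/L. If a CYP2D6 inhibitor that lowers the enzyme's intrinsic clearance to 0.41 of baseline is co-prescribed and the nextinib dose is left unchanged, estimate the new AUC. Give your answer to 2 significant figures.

CYP2D6: 0.65 × 0.41 = 0.2665
CYP2E1: 0.17 (unchanged)
Other: 0.18 (unchanged)
New clearance relative to baseline: 0.2665 + 0.17 + 0.18 = 0.6165.
New AUC = baseline ÷ relative clearance = 750 / 0.6165 = 1.2 × 10³ mg·h/L.

1.2 × 10³ mg·h/L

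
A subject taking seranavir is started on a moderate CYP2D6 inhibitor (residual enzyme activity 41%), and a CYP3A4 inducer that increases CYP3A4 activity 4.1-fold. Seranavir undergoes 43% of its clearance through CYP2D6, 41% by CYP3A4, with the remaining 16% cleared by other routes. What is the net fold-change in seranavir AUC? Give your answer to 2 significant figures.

0.50

The CYP2D6 pathway (43% of clearance) is reduced to 0.41× activity: 0.43 × 0.41 = 0.1763.
The CYP3A4 pathway (41% of clearance) increases to 4.1× activity: 0.41 × 4.1 = 1.681.
The remaining 16% of clearance is unaffected.
CL_new/CL_old = 0.1763 + 1.681 + 0.16 = 2.0173.
Because AUC varies inversely with clearance, the combined effect is 1 / 2.0173 = 0.50.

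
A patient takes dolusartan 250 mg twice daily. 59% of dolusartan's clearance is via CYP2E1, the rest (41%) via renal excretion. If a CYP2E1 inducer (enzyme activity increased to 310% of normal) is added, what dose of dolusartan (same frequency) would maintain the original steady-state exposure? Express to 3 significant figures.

The CYP2E1 pathway (59% of clearance) is boosted to 3.1× activity: 0.59 × 3.1 = 1.829.
Non-CYP routes (41%) are unchanged.
CL_new/CL_old = 1.829 + 0.41 = 2.239.
Css,avg = (dose rate)/CL, so holding Css fixed requires dose ∝ CL: 250 × 2.239 = 560 mg.

560 mg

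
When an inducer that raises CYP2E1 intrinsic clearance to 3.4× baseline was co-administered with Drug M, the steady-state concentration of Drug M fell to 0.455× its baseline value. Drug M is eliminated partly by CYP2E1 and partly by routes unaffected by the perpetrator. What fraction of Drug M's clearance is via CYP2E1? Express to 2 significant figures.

Call the CYP2E1 fraction fm. After the interaction, CL_new/CL_old = fm × 3.4 + (1 − fm).
Steady-state concentration ratio = 1 / (new CL fraction), so new CL fraction = 1 / 0.455 = 2.198.
fm × 3.4 + 1 − fm = 2.198  ⇒  fm × (3.4 − 1) = 1.198  ⇒  fm = 0.50.

0.50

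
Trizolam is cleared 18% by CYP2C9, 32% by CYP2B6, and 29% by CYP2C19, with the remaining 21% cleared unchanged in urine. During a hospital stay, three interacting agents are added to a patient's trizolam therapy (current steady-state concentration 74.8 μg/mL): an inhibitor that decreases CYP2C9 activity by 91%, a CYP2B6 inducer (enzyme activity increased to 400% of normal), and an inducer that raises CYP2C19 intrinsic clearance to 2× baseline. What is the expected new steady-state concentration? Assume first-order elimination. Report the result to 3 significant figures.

35.9 μg/mL

The CYP2C9 pathway (18% of clearance) falls to 0.09× activity: 0.18 × 0.09 = 0.0162.
The CYP2B6 pathway (32% of clearance) increases to 4× activity: 0.32 × 4 = 1.28.
The CYP2C19 pathway (29% of clearance) is boosted to 2× activity: 0.29 × 2 = 0.58.
Non-CYP routes (21%) are unchanged.
CL_new/CL_old = 0.0162 + 1.28 + 0.58 + 0.21 = 2.0862.
Dividing the baseline by the relative clearance: 74.8 / 2.0862 = 35.9 μg/mL.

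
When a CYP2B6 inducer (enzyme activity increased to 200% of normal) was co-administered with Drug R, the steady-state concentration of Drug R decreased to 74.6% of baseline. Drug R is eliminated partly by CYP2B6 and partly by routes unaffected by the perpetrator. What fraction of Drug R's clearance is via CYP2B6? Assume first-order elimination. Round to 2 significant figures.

Let fm be the CYP2B6 fraction. New clearance relative to baseline = fm × 2 + (1 − fm).
Steady-state concentration ratio = 1 / (new CL fraction), so new CL fraction = 1 / 0.746 = 1.34.
fm × 2 + 1 − fm = 1.34  ⇒  fm × (2 − 1) = 0.3405  ⇒  fm = 0.34.

0.34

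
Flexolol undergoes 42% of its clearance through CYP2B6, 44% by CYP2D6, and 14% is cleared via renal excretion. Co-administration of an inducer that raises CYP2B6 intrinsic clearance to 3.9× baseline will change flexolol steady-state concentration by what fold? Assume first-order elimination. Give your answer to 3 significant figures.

CYP2B6: 0.42 × 3.9 = 1.638
CYP2D6: 0.44 (unchanged)
Other: 0.14 (unchanged)
Relative clearance = 1.638 + 0.44 + 0.14 = 2.218.
Steady-state concentration ratio = CL_old/CL_new = 1 / 2.218 = 0.451.

0.451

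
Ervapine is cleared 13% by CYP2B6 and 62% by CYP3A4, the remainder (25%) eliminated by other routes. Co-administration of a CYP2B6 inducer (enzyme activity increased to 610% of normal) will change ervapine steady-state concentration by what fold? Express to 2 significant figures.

0.60

CYP2B6: 0.13 × 6.1 = 0.793
CYP3A4: 0.62 (unchanged)
Other: 0.25 (unchanged)
New clearance relative to baseline: 0.793 + 0.62 + 0.25 = 1.663.
Since steady-state concentration ∝ 1/CL, the ratio is 1 / 1.663 = 0.60.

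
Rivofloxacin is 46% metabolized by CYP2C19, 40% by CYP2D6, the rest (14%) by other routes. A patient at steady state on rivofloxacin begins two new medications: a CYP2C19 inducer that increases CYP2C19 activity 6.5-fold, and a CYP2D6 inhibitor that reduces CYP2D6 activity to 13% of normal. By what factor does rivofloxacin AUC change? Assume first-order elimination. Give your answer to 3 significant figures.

The CYP2C19 pathway (46% of clearance) increases to 6.5× activity: 0.46 × 6.5 = 2.99.
The CYP2D6 pathway (40% of clearance) falls to 0.13× activity: 0.4 × 0.13 = 0.052.
Non-CYP routes (14%) are unchanged.
New clearance relative to baseline: 2.99 + 0.052 + 0.14 = 3.182.
AUC ∝ 1/CL: fold-change = 1 / 3.182 = 0.314.

0.314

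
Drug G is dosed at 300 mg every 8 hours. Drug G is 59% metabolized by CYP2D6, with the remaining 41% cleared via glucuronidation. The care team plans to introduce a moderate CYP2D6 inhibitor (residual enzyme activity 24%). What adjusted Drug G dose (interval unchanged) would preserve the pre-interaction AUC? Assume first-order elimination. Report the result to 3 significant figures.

165 mg

CYP2D6: 0.59 × 0.24 = 0.1416
Other: 0.41 (unchanged)
Relative clearance = 0.1416 + 0.41 = 0.5516.
Exposure is unchanged when dose changes in proportion to clearance. New dose = 300 mg × 0.5516 = 165 mg.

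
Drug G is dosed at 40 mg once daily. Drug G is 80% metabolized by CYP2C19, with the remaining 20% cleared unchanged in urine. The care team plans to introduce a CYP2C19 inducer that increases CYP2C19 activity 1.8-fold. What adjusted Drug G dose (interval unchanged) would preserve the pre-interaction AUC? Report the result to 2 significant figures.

66 mg

The CYP2C19 pathway (80% of clearance) rises to 1.8× activity: 0.8 × 1.8 = 1.44.
The remaining 20% of clearance is unaffected.
Relative clearance = 1.44 + 0.2 = 1.64.
To maintain the same steady-state level, dose must scale with clearance: new dose = 40 × 1.64 = 66 mg.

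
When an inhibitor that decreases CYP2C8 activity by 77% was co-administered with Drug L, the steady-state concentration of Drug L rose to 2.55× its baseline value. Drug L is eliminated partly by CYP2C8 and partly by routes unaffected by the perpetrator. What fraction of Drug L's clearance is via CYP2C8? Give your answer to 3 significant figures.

Write x for the fraction cleared via CYP2C8. The observed steady-state concentration change means clearance fell to 1/2.55 = 0.3922 of baseline.
Setting x·0.23 + (1 − x) = 0.3922 and solving: x = (0.3922 − 1)/(0.23 − 1) = 0.789.

0.789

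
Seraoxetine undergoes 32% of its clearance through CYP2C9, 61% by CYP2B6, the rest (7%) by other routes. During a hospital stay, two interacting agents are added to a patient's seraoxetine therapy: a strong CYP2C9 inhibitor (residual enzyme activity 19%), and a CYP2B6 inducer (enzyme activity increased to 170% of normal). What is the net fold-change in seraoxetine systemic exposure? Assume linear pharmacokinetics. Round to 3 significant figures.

0.856

CYP2C9: 0.32 × 0.19 = 0.0608
CYP2B6: 0.61 × 1.7 = 1.037
Other: 0.07 (unchanged)
CL_new/CL_old = 0.0608 + 1.037 + 0.07 = 1.1678.
Systemic exposure ∝ 1/CL: fold-change = 1 / 1.1678 = 0.856.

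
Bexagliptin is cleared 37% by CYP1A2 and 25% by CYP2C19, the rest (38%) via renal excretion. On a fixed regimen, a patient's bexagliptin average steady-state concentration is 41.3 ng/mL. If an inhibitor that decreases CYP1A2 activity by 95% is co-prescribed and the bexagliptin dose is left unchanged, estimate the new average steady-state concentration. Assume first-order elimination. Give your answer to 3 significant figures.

63.7 ng/mL

CYP1A2: 0.37 × 0.05 = 0.0185
CYP2C19: 0.25 (unchanged)
Other: 0.38 (unchanged)
New clearance relative to baseline: 0.0185 + 0.25 + 0.38 = 0.6485.
With dosing unchanged, average steady-state concentration scales as 1/CL: 41.3 / 0.6485 = 63.7 ng/mL.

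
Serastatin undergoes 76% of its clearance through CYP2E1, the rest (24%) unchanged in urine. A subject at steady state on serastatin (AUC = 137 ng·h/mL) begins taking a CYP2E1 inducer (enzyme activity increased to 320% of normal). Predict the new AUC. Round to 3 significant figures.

51.3 ng·h/mL

The CYP2E1 pathway (76% of clearance) increases to 3.2× activity: 0.76 × 3.2 = 2.432.
Non-CYP routes (24%) are unchanged.
Relative clearance = 2.432 + 0.24 = 2.672.
New AUC = baseline ÷ relative clearance = 137 / 2.672 = 51.3 ng·h/mL.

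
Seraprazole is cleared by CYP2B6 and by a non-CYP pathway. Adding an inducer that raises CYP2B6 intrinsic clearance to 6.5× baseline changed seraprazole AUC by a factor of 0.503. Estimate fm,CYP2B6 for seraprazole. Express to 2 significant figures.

0.18

Write x for the fraction cleared via CYP2B6. The observed AUC change means clearance rose to 1/0.503 = 1.988 of baseline.
Only the CYP2B6 route changed, so 1.988 = x·6.5 + (1 − x), giving x = 0.18.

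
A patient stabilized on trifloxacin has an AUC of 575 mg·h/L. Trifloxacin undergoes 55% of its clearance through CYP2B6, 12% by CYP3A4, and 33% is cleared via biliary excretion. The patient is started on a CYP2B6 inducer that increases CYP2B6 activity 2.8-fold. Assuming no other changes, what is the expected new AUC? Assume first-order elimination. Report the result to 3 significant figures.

289 mg·h/L

The CYP2B6 pathway (55% of clearance) is boosted to 2.8× activity: 0.55 × 2.8 = 1.54.
CYP3A4 (12%) and the residual 33% are unaffected.
Relative clearance = 1.54 + 0.12 + 0.33 = 1.99.
New AUC = baseline ÷ relative clearance = 575 / 1.99 = 289 mg·h/L.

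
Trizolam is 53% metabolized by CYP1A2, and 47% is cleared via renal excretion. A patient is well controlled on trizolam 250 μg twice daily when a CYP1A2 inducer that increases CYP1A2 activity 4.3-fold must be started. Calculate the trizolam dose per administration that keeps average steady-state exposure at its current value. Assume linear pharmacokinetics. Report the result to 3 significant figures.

687 μg

The CYP1A2 pathway (53% of clearance) is boosted to 4.3× activity: 0.53 × 4.3 = 2.279.
Non-CYP routes (47%) are unchanged.
Relative clearance = 2.279 + 0.47 = 2.749.
Exposure is unchanged when dose changes in proportion to clearance. New dose = 250 μg × 2.749 = 687 μg.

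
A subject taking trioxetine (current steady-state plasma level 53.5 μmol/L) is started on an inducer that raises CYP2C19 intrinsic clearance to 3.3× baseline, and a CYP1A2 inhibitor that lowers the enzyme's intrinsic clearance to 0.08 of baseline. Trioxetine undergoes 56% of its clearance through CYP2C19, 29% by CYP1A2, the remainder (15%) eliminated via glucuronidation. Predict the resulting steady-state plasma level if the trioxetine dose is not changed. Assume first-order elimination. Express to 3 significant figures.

CYP2C19: 0.56 × 3.3 = 1.848
CYP1A2: 0.29 × 0.08 = 0.0232
Other: 0.15 (unchanged)
New clearance relative to baseline: 1.848 + 0.0232 + 0.15 = 2.0212.
Dividing the baseline by the relative clearance: 53.5 / 2.0212 = 26.5 μmol/L.

26.5 μmol/L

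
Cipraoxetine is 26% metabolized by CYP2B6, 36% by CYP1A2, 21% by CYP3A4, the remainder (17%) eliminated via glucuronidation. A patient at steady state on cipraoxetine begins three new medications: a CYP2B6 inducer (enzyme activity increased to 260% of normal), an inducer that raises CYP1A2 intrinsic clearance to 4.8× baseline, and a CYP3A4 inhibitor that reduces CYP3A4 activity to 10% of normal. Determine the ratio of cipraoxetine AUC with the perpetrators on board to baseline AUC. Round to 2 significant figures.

The CYP2B6 pathway (26% of clearance) is boosted to 2.6× activity: 0.26 × 2.6 = 0.676.
The CYP1A2 pathway (36% of clearance) is boosted to 4.8× activity: 0.36 × 4.8 = 1.728.
The CYP3A4 pathway (21% of clearance) falls to 0.1× activity: 0.21 × 0.1 = 0.021.
The remaining 17% of clearance is unaffected.
Relative clearance = 0.676 + 1.728 + 0.021 + 0.17 = 2.595.
Net AUC ratio = 1 / 2.595 = 0.39.

0.39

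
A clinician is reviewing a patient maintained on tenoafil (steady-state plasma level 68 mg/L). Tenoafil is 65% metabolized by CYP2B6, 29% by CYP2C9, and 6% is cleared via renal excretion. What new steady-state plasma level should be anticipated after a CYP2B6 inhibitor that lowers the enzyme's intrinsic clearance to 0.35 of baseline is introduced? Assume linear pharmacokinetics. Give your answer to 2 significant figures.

1.2 × 10² mg/L

The CYP2B6 pathway (65% of clearance) drops to 0.35× activity: 0.65 × 0.35 = 0.2275.
CYP2C9 (29%) and the residual 6% are unaffected.
Relative clearance = 0.2275 + 0.29 + 0.06 = 0.5775.
With dosing unchanged, steady-state plasma level scales as 1/CL: 68 / 0.5775 = 1.2 × 10² mg/L.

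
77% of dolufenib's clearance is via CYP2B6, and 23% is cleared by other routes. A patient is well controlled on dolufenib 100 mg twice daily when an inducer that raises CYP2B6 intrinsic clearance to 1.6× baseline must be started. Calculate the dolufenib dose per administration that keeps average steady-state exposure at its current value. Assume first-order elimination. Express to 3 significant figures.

CYP2B6: 0.77 × 1.6 = 1.232
Other: 0.23 (unchanged)
Relative clearance = 1.232 + 0.23 = 1.462.
Exposure is unchanged when dose changes in proportion to clearance. New dose = 100 mg × 1.462 = 146 mg.

146 mg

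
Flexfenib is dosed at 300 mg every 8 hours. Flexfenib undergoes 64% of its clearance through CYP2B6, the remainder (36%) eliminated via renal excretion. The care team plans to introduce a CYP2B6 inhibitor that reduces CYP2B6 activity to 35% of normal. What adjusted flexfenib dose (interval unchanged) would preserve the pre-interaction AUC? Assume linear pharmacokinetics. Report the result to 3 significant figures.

175 mg

CYP2B6: 0.64 × 0.35 = 0.224
Other: 0.36 (unchanged)
New clearance relative to baseline: 0.224 + 0.36 = 0.584.
Css,avg = (dose rate)/CL, so holding Css fixed requires dose ∝ CL: 300 × 0.584 = 175 mg.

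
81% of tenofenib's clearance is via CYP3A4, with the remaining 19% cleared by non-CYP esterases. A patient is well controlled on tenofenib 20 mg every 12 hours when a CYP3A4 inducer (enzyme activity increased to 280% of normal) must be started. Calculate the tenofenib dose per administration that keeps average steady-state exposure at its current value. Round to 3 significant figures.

49.2 mg

CYP3A4: 0.81 × 2.8 = 2.268
Other: 0.19 (unchanged)
New clearance relative to baseline: 2.268 + 0.19 = 2.458.
Exposure is unchanged when dose changes in proportion to clearance. New dose = 20 mg × 2.458 = 49.2 mg.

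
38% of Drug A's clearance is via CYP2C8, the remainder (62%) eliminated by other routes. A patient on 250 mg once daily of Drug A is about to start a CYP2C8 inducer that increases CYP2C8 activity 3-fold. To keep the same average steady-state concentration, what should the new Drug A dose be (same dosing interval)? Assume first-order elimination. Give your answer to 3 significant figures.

440 mg

The CYP2C8 pathway (38% of clearance) is boosted to 3× activity: 0.38 × 3 = 1.14.
The remaining 62% of clearance is unaffected.
Relative clearance = 1.14 + 0.62 = 1.76.
Css,avg = (dose rate)/CL, so holding Css fixed requires dose ∝ CL: 250 × 1.76 = 440 mg.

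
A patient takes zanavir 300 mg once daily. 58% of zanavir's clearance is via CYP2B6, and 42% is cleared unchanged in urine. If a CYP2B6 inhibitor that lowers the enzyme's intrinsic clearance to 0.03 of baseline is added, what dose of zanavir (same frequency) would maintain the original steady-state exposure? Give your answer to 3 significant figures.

CYP2B6: 0.58 × 0.03 = 0.0174
Other: 0.42 (unchanged)
CL_new/CL_old = 0.0174 + 0.42 = 0.4374.
To maintain the same steady-state level, dose must scale with clearance: new dose = 300 × 0.4374 = 131 mg.

131 mg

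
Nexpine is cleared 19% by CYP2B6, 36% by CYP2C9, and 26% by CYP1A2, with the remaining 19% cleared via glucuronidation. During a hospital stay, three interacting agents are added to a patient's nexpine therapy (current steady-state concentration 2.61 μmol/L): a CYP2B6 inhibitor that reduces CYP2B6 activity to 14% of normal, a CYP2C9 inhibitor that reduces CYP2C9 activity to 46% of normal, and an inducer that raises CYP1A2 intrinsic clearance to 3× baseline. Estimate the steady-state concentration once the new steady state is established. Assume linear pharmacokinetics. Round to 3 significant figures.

2.25 μmol/L

The CYP2B6 pathway (19% of clearance) falls to 0.14× activity: 0.19 × 0.14 = 0.0266.
The CYP2C9 pathway (36% of clearance) falls to 0.46× activity: 0.36 × 0.46 = 0.1656.
The CYP1A2 pathway (26% of clearance) increases to 3× activity: 0.26 × 3 = 0.78.
Non-CYP routes (19%) are unchanged.
New clearance relative to baseline: 0.0266 + 0.1656 + 0.78 + 0.19 = 1.1622.
Dividing the baseline by the relative clearance: 2.61 / 1.1622 = 2.25 μmol/L.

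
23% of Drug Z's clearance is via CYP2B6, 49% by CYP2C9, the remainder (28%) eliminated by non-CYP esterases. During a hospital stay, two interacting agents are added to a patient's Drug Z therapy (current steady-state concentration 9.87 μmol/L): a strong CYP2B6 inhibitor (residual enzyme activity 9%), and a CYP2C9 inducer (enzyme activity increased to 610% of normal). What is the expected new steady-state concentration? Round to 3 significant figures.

The CYP2B6 pathway (23% of clearance) falls to 0.09× activity: 0.23 × 0.09 = 0.0207.
The CYP2C9 pathway (49% of clearance) rises to 6.1× activity: 0.49 × 6.1 = 2.989.
The remaining 28% of clearance is unaffected.
CL_new/CL_old = 0.0207 + 2.989 + 0.28 = 3.2897.
New steady-state concentration = 9.87 / 3.2897 = 3.00 μmol/L (concentration scales inversely with clearance).

3.00 μmol/L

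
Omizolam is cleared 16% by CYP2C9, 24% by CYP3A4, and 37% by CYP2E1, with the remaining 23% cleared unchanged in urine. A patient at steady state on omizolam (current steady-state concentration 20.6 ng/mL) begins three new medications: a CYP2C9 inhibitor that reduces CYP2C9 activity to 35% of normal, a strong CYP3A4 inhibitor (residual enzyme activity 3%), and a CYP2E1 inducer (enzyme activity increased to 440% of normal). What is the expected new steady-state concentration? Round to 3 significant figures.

CYP2C9: 0.16 × 0.35 = 0.056
CYP3A4: 0.24 × 0.03 = 0.0072
CYP2E1: 0.37 × 4.4 = 1.628
Other: 0.23 (unchanged)
CL_new/CL_old = 0.056 + 0.0072 + 1.628 + 0.23 = 1.9212.
New steady-state concentration = 20.6 / 1.9212 = 10.7 ng/mL (concentration scales inversely with clearance).

10.7 ng/mL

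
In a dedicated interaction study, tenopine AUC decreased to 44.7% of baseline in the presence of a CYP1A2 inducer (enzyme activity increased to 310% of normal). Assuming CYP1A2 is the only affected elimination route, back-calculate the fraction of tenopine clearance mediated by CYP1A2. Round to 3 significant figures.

0.589

Write x for the fraction cleared via CYP1A2. The observed AUC change means clearance rose to 1/0.447 = 2.237 of baseline.
Setting x·3.1 + (1 − x) = 2.237 and solving: x = (2.237 − 1)/(3.1 − 1) = 0.589.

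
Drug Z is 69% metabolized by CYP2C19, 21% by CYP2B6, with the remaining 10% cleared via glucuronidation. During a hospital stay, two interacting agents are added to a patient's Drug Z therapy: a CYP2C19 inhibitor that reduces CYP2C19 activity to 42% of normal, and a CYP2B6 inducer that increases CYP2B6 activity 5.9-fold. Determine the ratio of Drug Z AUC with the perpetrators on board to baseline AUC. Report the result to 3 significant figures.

0.614

The CYP2C19 pathway (69% of clearance) drops to 0.42× activity: 0.69 × 0.42 = 0.2898.
The CYP2B6 pathway (21% of clearance) rises to 5.9× activity: 0.21 × 5.9 = 1.239.
The remaining 10% of clearance is unaffected.
Relative clearance = 0.2898 + 1.239 + 0.1 = 1.6288.
AUC ∝ 1/CL: fold-change = 1 / 1.6288 = 0.614.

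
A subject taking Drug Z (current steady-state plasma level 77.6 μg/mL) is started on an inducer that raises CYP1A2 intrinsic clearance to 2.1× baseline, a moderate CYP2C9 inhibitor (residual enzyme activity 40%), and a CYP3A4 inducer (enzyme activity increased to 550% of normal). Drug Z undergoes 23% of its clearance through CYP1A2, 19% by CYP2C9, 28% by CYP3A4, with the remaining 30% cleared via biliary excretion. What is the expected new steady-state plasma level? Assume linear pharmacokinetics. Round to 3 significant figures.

32.3 μg/mL

CYP1A2: 0.23 × 2.1 = 0.483
CYP2C9: 0.19 × 0.4 = 0.076
CYP3A4: 0.28 × 5.5 = 1.54
Other: 0.3 (unchanged)
CL_new/CL_old = 0.483 + 0.076 + 1.54 + 0.3 = 2.399.
New steady-state plasma level = 77.6 / 2.399 = 32.3 μg/mL (concentration scales inversely with clearance).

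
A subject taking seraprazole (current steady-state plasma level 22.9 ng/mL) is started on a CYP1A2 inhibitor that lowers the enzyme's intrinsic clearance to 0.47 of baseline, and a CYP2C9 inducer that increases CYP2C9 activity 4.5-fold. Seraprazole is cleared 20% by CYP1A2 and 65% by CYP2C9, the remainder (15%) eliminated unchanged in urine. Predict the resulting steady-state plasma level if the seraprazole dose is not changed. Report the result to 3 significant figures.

7.23 ng/mL

CYP1A2: 0.2 × 0.47 = 0.094
CYP2C9: 0.65 × 4.5 = 2.925
Other: 0.15 (unchanged)
CL_new/CL_old = 0.094 + 2.925 + 0.15 = 3.169.
New steady-state plasma level = 22.9 / 3.169 = 7.23 ng/mL (concentration scales inversely with clearance).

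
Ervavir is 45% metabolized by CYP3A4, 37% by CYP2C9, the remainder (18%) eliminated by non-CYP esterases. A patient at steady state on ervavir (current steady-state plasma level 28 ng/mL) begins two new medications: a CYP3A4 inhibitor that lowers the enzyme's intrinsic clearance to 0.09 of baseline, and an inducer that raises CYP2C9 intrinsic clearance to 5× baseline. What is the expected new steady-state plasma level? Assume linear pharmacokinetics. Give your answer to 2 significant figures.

The CYP3A4 pathway (45% of clearance) drops to 0.09× activity: 0.45 × 0.09 = 0.0405.
The CYP2C9 pathway (37% of clearance) is boosted to 5× activity: 0.37 × 5 = 1.85.
Non-CYP routes (18%) are unchanged.
CL_new/CL_old = 0.0405 + 1.85 + 0.18 = 2.0705.
New steady-state plasma level = 28 / 2.0705 = 14 ng/mL (concentration scales inversely with clearance).

14 ng/mL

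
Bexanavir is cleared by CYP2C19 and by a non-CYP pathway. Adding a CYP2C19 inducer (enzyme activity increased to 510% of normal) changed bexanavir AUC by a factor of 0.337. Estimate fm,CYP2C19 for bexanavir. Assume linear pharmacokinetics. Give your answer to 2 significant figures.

Write x for the fraction cleared via CYP2C19. The observed AUC change means clearance rose to 1/0.337 = 2.967 of baseline.
Setting x·5.1 + (1 − x) = 2.967 and solving: x = (2.967 − 1)/(5.1 − 1) = 0.48.

0.48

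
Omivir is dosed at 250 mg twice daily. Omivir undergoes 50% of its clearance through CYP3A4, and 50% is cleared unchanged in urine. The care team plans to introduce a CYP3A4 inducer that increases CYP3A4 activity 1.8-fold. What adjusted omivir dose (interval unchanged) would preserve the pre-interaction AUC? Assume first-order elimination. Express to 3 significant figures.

350 mg

The CYP3A4 pathway (50% of clearance) rises to 1.8× activity: 0.5 × 1.8 = 0.9.
The remaining 50% of clearance is unaffected.
Relative clearance = 0.9 + 0.5 = 1.4.
Css,avg = (dose rate)/CL, so holding Css fixed requires dose ∝ CL: 250 × 1.4 = 350 mg.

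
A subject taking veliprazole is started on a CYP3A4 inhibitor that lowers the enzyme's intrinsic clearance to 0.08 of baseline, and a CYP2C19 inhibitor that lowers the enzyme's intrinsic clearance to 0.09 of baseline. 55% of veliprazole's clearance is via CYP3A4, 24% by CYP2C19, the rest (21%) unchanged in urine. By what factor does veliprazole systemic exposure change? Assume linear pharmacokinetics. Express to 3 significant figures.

3.63

The CYP3A4 pathway (55% of clearance) drops to 0.08× activity: 0.55 × 0.08 = 0.044.
The CYP2C19 pathway (24% of clearance) falls to 0.09× activity: 0.24 × 0.09 = 0.0216.
Non-CYP routes (21%) are unchanged.
CL_new/CL_old = 0.044 + 0.0216 + 0.21 = 0.2756.
Because systemic exposure varies inversely with clearance, the combined effect is 1 / 0.2756 = 3.63.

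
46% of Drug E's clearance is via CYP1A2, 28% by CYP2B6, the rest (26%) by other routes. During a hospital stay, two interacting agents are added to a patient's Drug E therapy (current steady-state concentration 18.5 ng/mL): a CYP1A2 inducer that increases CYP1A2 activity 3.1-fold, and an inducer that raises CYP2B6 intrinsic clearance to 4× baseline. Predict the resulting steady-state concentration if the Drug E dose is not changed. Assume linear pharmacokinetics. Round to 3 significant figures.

6.59 ng/mL

CYP1A2: 0.46 × 3.1 = 1.426
CYP2B6: 0.28 × 4 = 1.12
Other: 0.26 (unchanged)
New clearance relative to baseline: 1.426 + 1.12 + 0.26 = 2.806.
Dividing the baseline by the relative clearance: 18.5 / 2.806 = 6.59 ng/mL.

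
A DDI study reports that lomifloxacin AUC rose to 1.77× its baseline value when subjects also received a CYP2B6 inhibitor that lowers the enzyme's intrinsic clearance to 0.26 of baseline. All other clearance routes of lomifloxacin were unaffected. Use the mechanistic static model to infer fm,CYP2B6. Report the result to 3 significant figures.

CL'/CL = 1 / 1.77 = 0.565
0.26·fm + (1 − fm) = 0.565
fm = (0.565 − 1) / (0.26 − 1) = 0.588

0.588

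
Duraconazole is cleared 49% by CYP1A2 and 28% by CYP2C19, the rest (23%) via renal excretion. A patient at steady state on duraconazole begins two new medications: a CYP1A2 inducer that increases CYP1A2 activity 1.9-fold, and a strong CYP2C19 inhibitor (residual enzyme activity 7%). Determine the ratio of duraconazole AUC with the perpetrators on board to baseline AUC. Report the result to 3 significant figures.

The CYP1A2 pathway (49% of clearance) rises to 1.9× activity: 0.49 × 1.9 = 0.931.
The CYP2C19 pathway (28% of clearance) drops to 0.07× activity: 0.28 × 0.07 = 0.0196.
The remaining 23% of clearance is unaffected.
Relative clearance = 0.931 + 0.0196 + 0.23 = 1.1806.
AUC ∝ 1/CL: fold-change = 1 / 1.1806 = 0.847.

0.847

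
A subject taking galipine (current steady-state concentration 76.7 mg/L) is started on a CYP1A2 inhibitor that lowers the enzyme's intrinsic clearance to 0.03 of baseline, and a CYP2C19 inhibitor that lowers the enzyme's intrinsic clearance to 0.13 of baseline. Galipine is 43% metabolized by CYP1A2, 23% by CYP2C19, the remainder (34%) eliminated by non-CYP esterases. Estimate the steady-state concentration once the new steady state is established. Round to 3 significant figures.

200 mg/L

CYP1A2: 0.43 × 0.03 = 0.0129
CYP2C19: 0.23 × 0.13 = 0.0299
Other: 0.34 (unchanged)
CL_new/CL_old = 0.0129 + 0.0299 + 0.34 = 0.3828.
Steady-state concentration ∝ 1/CL: new value = 76.7 / 0.3828 = 200 mg/L.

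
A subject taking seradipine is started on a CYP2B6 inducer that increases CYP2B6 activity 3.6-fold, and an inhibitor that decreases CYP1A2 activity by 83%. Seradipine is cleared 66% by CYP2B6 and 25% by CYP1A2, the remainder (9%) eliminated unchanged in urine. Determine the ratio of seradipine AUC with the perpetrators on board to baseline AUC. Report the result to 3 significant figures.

0.399

The CYP2B6 pathway (66% of clearance) increases to 3.6× activity: 0.66 × 3.6 = 2.376.
The CYP1A2 pathway (25% of clearance) falls to 0.17× activity: 0.25 × 0.17 = 0.0425.
Non-CYP routes (9%) are unchanged.
New clearance relative to baseline: 2.376 + 0.0425 + 0.09 = 2.5085.
Because AUC varies inversely with clearance, the combined effect is 1 / 2.5085 = 0.399.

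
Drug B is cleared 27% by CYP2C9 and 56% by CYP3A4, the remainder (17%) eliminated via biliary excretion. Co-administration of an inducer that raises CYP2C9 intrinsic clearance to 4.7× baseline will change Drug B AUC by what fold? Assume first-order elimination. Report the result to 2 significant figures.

The CYP2C9 pathway (27% of clearance) increases to 4.7× activity: 0.27 × 4.7 = 1.269.
CYP3A4 (56%) and the residual 17% are unaffected.
Relative clearance = 1.269 + 0.56 + 0.17 = 1.999.
Since AUC ∝ 1/CL, the ratio is 1 / 1.999 = 0.50.

0.50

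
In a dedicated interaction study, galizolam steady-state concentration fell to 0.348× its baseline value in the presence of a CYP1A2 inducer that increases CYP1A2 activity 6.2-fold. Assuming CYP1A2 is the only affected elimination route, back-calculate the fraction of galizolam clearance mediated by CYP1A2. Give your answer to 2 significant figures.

0.36

CL'/CL = 1 / 0.348 = 2.874
6.2·fm + (1 − fm) = 2.874
fm = (2.874 − 1) / (6.2 − 1) = 0.36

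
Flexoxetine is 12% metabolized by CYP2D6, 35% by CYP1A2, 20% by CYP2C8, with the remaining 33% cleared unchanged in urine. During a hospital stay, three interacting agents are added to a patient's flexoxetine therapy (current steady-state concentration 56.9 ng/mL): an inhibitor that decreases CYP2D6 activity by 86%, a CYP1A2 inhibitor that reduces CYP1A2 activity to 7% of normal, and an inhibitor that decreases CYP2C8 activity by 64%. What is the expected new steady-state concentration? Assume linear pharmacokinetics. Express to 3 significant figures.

The CYP2D6 pathway (12% of clearance) is reduced to 0.14× activity: 0.12 × 0.14 = 0.0168.
The CYP1A2 pathway (35% of clearance) is reduced to 0.07× activity: 0.35 × 0.07 = 0.0245.
The CYP2C8 pathway (20% of clearance) drops to 0.36× activity: 0.2 × 0.36 = 0.072.
The remaining 33% of clearance is unaffected.
Relative clearance = 0.0168 + 0.0245 + 0.072 + 0.33 = 0.4433.
New steady-state concentration = 56.9 / 0.4433 = 128 ng/mL (concentration scales inversely with clearance).

128 ng/mL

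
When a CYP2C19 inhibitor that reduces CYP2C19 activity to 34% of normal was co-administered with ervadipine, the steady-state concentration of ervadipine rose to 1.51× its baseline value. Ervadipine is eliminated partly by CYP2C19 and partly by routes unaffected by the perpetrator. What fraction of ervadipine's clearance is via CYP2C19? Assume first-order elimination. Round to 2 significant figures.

0.51

Write x for the fraction cleared via CYP2C19. The observed steady-state concentration change means clearance fell to 1/1.51 = 0.6623 of baseline.
Only the CYP2C19 route changed, so 0.6623 = x·0.34 + (1 − x), giving x = 0.51.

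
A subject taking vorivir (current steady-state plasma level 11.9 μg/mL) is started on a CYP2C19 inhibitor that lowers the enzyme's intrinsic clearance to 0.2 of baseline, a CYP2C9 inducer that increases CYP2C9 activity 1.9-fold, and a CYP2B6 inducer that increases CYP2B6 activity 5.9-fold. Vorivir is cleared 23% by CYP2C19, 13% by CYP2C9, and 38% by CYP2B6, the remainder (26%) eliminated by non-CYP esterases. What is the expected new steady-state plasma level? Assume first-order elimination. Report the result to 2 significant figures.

4.3 μg/mL

CYP2C19: 0.23 × 0.2 = 0.046
CYP2C9: 0.13 × 1.9 = 0.247
CYP2B6: 0.38 × 5.9 = 2.242
Other: 0.26 (unchanged)
Relative clearance = 0.046 + 0.247 + 2.242 + 0.26 = 2.795.
New steady-state plasma level = 11.9 / 2.795 = 4.3 μg/mL (concentration scales inversely with clearance).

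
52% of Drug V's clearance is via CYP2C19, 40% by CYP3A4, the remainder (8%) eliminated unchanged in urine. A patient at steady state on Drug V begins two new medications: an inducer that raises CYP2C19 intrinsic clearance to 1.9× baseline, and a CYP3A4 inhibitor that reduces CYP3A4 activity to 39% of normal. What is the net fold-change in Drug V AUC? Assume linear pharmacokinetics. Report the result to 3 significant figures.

CYP2C19: 0.52 × 1.9 = 0.988
CYP3A4: 0.4 × 0.39 = 0.156
Other: 0.08 (unchanged)
New clearance relative to baseline: 0.988 + 0.156 + 0.08 = 1.224.
AUC ∝ 1/CL: fold-change = 1 / 1.224 = 0.817.

0.817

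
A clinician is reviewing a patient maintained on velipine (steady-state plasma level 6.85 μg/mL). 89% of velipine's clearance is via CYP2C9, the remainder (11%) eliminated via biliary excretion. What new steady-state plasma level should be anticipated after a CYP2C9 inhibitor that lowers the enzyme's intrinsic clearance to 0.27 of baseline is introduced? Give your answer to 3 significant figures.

The CYP2C9 pathway (89% of clearance) falls to 0.27× activity: 0.89 × 0.27 = 0.2403.
The remaining 11% of clearance is unaffected.
New clearance relative to baseline: 0.2403 + 0.11 = 0.3503.
Steady-state plasma level ∝ 1/CL, so new value = 6.85 / 0.3503 = 19.6 μg/mL.

19.6 μg/mL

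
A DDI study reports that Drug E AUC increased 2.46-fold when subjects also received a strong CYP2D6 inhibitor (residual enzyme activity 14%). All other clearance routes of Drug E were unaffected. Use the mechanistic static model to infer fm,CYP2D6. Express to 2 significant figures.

0.69

CL'/CL = 1 / 2.46 = 0.4065
0.14·fm + (1 − fm) = 0.4065
fm = (0.4065 − 1) / (0.14 − 1) = 0.69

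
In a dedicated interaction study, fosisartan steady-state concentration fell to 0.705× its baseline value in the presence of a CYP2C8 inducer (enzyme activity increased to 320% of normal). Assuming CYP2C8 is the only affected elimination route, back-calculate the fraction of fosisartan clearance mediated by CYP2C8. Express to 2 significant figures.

CL'/CL = 1 / 0.705 = 1.418
3.2·fm + (1 − fm) = 1.418
fm = (1.418 − 1) / (3.2 − 1) = 0.19

0.19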